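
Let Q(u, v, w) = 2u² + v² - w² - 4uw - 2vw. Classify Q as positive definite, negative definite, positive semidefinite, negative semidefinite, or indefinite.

The symmetric matrix is A = [[2, 0, -2], [0, 1, -1], [-2, -1, -1]].
Congruent diagonalization of A (simultaneous row and column reduction) yields pivots 2, 1, -4.
That gives 2 positive, 1 negative pivots.
Hence Q is indefinite.

indefinite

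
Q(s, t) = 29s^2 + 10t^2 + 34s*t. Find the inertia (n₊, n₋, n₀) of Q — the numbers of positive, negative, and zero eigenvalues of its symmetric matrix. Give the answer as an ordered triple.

The associated matrix is A = [[29, 17], [17, 10]].
Symmetric row and column elimination reduces A to a congruent diagonal form with pivots 29, 1/29.
Counting signs: 2 positive.

(2, 0, 0)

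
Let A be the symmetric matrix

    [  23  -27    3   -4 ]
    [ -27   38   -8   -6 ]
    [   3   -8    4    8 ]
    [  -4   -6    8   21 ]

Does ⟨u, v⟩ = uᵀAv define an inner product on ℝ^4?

Leading principal minors: Δ_1 = 23, Δ_2 = 145, Δ_3 = 62, Δ_4 = 10.
All leading principal minors are positive, so by Sylvester's criterion Q is positive definite.
⟨·,·⟩ is an inner product exactly when A is positive definite.

yes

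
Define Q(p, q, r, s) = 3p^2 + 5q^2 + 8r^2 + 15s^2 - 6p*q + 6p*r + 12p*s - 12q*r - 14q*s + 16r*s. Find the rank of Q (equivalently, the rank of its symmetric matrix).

4

The associated matrix is A = [[3, -3, 3, 6], [-3, 5, -6, -7], [3, -6, 8, 8], [6, -7, 8, 15]].
Row-reducing A symmetrically gives the diagonal entries 3, 2, 1/2, 2.
Counting signs: 4 positive.
The rank is the number of nonzero pivots: 4.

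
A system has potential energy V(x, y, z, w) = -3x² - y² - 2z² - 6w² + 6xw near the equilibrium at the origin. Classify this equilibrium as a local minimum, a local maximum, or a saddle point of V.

The Hessian at the origin is H = [[-6, 0, 0, 6], [0, -2, 0, 0], [0, 0, -4, 0], [6, 0, 0, -12]].
An LDLᵀ factorisation of H has diagonal entries -6, -2, -4, -6.
So there are 4 negative pivots.
H is negative definite, so the origin is a strict local maximum.

local maximum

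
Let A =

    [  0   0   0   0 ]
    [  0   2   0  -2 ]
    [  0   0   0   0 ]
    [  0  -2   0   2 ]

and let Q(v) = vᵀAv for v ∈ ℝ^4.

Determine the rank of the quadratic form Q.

1

Symmetric row and column elimination reduces A to a congruent diagonal form with pivots 0, 2, 0, 0.
That gives 1 positive, 3 zero pivots.
The rank is the number of nonzero pivots: 1.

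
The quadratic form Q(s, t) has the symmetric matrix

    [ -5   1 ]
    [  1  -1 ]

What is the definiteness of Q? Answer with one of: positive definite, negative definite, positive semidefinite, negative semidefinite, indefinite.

negative definite

For the 2×2 matrix [[-5, 1], [1, -1]]: det = -5·-1 − (1)² = 4, trace = -6.
det > 0 so both eigenvalues share the sign of the trace; trace = -6 < 0 ⇒ both negative.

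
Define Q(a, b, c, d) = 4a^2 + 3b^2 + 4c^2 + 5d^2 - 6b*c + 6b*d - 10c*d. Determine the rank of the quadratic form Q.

The associated matrix is A = [[4, 0, 0, 0], [0, 3, -3, 3], [0, -3, 4, -5], [0, 3, -5, 5]].
Symmetric row and column elimination reduces A to a congruent diagonal form with pivots 4, 3, 1, -2.
Counting signs: 3 positive, 1 negative.
The rank is the number of nonzero pivots: 4.

4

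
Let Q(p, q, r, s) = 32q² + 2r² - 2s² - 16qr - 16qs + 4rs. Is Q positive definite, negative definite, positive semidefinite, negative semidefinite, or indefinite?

indefinite

The associated matrix is A = [[0, 0, 0, 0], [0, 32, -8, -8], [0, -8, 2, 2], [0, -8, 2, -2]].
Row-reducing A symmetrically gives the diagonal entries 0, 32, 0, -4.
So there are 1 positive, 1 negative, 2 zero pivots.
Hence Q is indefinite.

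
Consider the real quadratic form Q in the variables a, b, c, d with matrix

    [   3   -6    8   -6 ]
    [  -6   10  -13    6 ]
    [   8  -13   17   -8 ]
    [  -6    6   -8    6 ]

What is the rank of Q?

4

Congruent diagonalization of A (simultaneous row and column reduction) yields pivots 3, -2, 1/6, 6.
So there are 3 positive, 1 negative pivots.
The rank is the number of nonzero pivots: 4.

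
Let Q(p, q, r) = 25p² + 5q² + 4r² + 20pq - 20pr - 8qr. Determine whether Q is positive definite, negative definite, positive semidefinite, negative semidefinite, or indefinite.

Write A = [[25, 10, -10], [10, 5, -4], [-10, -4, 4]].
Congruent diagonalization of A (simultaneous row and column reduction) yields pivots 25, 1, 0.
Counting signs: 2 positive, 1 zero.
Hence Q is positive semidefinite.

positive semidefinite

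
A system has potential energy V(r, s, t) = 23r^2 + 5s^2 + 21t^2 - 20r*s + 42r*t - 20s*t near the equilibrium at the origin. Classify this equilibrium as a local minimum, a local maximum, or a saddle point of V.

The Hessian at the origin is H = [[46, -20, 42], [-20, 10, -20], [42, -20, 42]].
Row-reducing H symmetrically gives the diagonal entries 46, 30/23, 4/3.
Counting signs: 3 positive.
H is positive definite, so the origin is a strict local minimum.

local minimum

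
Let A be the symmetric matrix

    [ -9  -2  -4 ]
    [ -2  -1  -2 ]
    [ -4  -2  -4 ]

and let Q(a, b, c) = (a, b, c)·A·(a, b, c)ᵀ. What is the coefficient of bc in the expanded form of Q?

The coefficient of bc is A[2,3] + A[3,2] = 2·(-2) = -4.

-4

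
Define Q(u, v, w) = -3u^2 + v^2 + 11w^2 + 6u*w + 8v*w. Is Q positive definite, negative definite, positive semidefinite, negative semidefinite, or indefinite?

The symmetric matrix is A = [[-3, 0, 3], [0, 1, 4], [3, 4, 11]].
Row-reducing A symmetrically gives the diagonal entries -3, 1, -2.
That gives 1 positive, 2 negative pivots.
Hence Q is indefinite.

indefinite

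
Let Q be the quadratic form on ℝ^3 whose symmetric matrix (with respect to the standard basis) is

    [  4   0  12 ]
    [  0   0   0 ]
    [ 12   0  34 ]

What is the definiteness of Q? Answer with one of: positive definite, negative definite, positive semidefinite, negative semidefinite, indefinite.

Applying the same elementary operations to the rows and columns of A produces a congruent diagonal matrix with entries 4, 0, -2.
That gives 1 positive, 1 negative, 1 zero pivots.
Hence Q is indefinite.

indefinite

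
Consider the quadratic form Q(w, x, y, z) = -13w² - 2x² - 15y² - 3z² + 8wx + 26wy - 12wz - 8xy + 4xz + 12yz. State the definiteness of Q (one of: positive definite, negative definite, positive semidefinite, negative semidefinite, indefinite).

The symmetric matrix of Q is A = [[-13, 4, 13, -6], [4, -2, -4, 2], [13, -4, -15, 6], [-6, 2, 6, -3]].
Leading principal minors: Δ_1 = -13, Δ_2 = 10, Δ_3 = -20, Δ_4 = 4.
The signs alternate starting with Δ_1 < 0, so by Sylvester's criterion Q is negative definite.

negative definite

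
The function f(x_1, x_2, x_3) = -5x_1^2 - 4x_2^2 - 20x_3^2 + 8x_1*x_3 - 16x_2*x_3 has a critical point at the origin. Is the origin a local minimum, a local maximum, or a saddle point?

The Hessian at the origin is H = [[-10, 0, 8], [0, -8, -16], [8, -16, -40]].
Row-reducing H symmetrically gives the diagonal entries -10, -8, -8/5.
That gives 3 negative pivots.
H is negative definite, so the origin is a strict local maximum.

local maximum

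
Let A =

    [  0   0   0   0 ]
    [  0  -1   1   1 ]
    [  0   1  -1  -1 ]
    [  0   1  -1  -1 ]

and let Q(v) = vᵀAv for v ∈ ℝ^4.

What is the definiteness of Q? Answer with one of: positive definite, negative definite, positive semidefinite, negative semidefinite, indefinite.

Symmetric row and column elimination reduces A to a congruent diagonal form with pivots 0, -1, 0, 0.
So there are 1 negative, 3 zero pivots.
Hence Q is negative semidefinite.

negative semidefinite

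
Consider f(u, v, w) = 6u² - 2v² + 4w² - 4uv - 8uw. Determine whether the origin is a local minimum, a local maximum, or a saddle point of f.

The Hessian at the origin is H = [[12, -4, -8], [-4, -4, 0], [-8, 0, 8]].
Congruent diagonalization of H (simultaneous row and column reduction) yields pivots 12, -16/3, 4.
So there are 2 positive, 1 negative pivots.
H is indefinite, so the origin is a saddle point.

saddle point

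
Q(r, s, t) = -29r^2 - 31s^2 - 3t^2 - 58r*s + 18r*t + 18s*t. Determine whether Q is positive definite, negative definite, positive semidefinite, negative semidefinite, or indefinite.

negative definite

The symmetric matrix of Q is A = [[-29, -29, 9], [-29, -31, 9], [9, 9, -3]].
Leading principal minors: Δ_1 = -29, Δ_2 = 58, Δ_3 = -12.
The signs alternate starting with Δ_1 < 0, so by Sylvester's criterion Q is negative definite.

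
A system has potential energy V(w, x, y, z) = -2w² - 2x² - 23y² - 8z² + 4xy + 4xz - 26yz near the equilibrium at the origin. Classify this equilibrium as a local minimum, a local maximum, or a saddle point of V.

The Hessian at the origin is H = [[-4, 0, 0, 0], [0, -4, 4, 4], [0, 4, -46, -26], [0, 4, -26, -16]].
Congruent diagonalization of H (simultaneous row and column reduction) yields pivots -4, -4, -42, -10/21.
That gives 4 negative pivots.
H is negative definite, so the origin is a strict local maximum.

local maximum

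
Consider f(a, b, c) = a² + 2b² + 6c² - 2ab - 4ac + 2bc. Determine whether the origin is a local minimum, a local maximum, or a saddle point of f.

The Hessian at the origin is H = [[2, -2, -4], [-2, 4, 2], [-4, 2, 12]].
Row-reducing H symmetrically gives the diagonal entries 2, 2, 2.
That gives 3 positive pivots.
H is positive definite, so the origin is a strict local minimum.

local minimum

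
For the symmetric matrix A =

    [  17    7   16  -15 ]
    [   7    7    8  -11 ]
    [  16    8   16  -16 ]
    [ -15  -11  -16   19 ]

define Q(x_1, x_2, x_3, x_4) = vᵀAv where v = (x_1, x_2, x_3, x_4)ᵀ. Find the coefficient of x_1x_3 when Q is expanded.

The coefficient of x_1x_3 is A[1,3] + A[3,1] = 2·16 = 32.

32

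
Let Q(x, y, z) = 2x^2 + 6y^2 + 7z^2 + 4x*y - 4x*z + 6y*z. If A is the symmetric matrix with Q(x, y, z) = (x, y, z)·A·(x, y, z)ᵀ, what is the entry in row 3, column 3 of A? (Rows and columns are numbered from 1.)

7

The coefficient of z^2 in Q is 7, and that is exactly A[3,3].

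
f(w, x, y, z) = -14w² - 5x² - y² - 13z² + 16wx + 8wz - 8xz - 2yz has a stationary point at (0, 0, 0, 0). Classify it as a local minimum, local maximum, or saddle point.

local maximum

The Hessian at the origin is H = [[-28, 16, 0, 8], [16, -10, 0, -8], [0, 0, -2, -2], [8, -8, -2, -26]].
Row-reducing H symmetrically gives the diagonal entries -28, -6/7, -2, -8.
That gives 4 negative pivots.
H is negative definite, so the origin is a strict local maximum.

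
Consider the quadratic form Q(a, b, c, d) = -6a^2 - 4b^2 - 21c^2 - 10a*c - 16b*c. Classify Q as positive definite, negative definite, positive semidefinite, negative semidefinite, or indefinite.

Write A = [[-6, 0, -5, 0], [0, -4, -8, 0], [-5, -8, -21, 0], [0, 0, 0, 0]].
Symmetric row and column elimination reduces A to a congruent diagonal form with pivots -6, -4, -5/6, 0.
That gives 3 negative, 1 zero pivots.
Hence Q is negative semidefinite.

negative semidefinite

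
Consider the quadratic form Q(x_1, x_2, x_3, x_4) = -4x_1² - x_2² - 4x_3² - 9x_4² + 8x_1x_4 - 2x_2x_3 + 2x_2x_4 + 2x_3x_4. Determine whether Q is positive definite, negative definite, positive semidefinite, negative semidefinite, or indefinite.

The associated matrix is A = [[-4, 0, 0, 4], [0, -1, -1, 1], [0, -1, -4, 1], [4, 1, 1, -9]].
Congruent diagonalization of A (simultaneous row and column reduction) yields pivots -4, -1, -3, -4.
That gives 4 negative pivots.
Hence Q is negative definite.

negative definite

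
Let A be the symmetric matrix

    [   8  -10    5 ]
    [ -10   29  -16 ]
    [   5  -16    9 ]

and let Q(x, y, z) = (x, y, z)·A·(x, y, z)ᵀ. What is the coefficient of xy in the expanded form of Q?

-20

The coefficient of xy is A[1,2] + A[2,1] = 2·(-10) = -20.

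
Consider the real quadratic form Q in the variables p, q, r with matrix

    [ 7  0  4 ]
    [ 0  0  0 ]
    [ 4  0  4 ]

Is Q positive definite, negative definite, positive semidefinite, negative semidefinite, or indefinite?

Symmetric row and column elimination reduces A to a congruent diagonal form with pivots 7, 0, 12/7.
Counting signs: 2 positive, 1 zero.
Hence Q is positive semidefinite.

positive semidefinite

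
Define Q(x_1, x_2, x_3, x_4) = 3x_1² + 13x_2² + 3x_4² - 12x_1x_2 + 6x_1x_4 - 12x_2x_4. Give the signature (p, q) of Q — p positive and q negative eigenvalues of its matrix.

(2, 0)

Write A = [[3, -6, 0, 3], [-6, 13, 0, -6], [0, 0, 0, 0], [3, -6, 0, 3]].
Congruent diagonalization of A (simultaneous row and column reduction) yields pivots 3, 1, 0, 0.
Counting signs: 2 positive, 2 zero.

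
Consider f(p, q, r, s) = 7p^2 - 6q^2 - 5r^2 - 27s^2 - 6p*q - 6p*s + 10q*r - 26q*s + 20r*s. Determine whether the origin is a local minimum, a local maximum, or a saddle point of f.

The Hessian at the origin is H = [[14, -6, 0, -6], [-6, -12, 10, -26], [0, 10, -10, 20], [-6, -26, 20, -54]].
Applying the same elementary operations to the rows and columns of H produces a congruent diagonal matrix with entries 14, -102/7, -160/51, -1/2.
Counting signs: 1 positive, 3 negative.
H is indefinite, so the origin is a saddle point.

saddle point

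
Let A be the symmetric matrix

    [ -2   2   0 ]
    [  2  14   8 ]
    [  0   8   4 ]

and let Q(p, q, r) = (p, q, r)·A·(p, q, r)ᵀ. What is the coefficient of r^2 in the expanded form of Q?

4

The coefficient of r^2 is the diagonal entry A[3,3] = 4.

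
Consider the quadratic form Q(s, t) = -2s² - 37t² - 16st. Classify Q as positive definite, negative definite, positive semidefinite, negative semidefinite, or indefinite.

negative definite

The symmetric matrix is A = [[-2, -8], [-8, -37]].
Applying the same elementary operations to the rows and columns of A produces a congruent diagonal matrix with entries -2, -5.
So there are 2 negative pivots.
Hence Q is negative definite.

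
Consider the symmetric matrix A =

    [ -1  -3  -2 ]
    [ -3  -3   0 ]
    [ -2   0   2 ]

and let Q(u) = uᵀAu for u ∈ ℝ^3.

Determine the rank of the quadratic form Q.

Congruent diagonalization of A (simultaneous row and column reduction) yields pivots -1, 6, 0.
So there are 1 positive, 1 negative, 1 zero pivots.
The rank is the number of nonzero pivots: 2.

2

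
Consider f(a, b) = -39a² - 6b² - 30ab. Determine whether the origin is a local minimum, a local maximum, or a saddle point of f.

The Hessian at the origin is H = [[-78, -30], [-30, -12]].
det H = -78·-12 − (-30)² = 36 > 0 and H[1,1] = -78 < 0, so H is negative definite.
Therefore the origin is a local maximum.

local maximum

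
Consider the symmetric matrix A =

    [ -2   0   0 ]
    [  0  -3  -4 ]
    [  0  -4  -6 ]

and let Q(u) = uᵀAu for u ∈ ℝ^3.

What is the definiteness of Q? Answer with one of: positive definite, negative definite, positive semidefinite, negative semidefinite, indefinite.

Applying the same elementary operations to the rows and columns of A produces a congruent diagonal matrix with entries -2, -3, -2/3.
That gives 3 negative pivots.
Hence Q is negative definite.

negative definite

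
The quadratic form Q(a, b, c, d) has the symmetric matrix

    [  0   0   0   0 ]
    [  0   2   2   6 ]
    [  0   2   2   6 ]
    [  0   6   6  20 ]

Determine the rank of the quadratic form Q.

2

Row-reducing A symmetrically gives the diagonal entries 0, 2, 0, 2.
That gives 2 positive, 2 zero pivots.
The rank is the number of nonzero pivots: 2.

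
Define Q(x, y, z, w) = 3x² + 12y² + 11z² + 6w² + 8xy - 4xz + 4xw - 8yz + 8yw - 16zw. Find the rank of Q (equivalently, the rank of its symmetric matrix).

The symmetric matrix is A = [[3, 4, -2, 2], [4, 12, -4, 4], [-2, -4, 11, -8], [2, 4, -8, 6]].
Congruent diagonalization of A (simultaneous row and column reduction) yields pivots 3, 20/3, 47/5, 2/47.
That gives 4 positive pivots.
The rank is the number of nonzero pivots: 4.

4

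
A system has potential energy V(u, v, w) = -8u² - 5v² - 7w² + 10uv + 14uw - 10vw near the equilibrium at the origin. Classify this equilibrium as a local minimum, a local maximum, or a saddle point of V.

The Hessian at the origin is H = [[-16, 10, 14], [10, -10, -10], [14, -10, -14]].
Symmetric row and column elimination reduces H to a congruent diagonal form with pivots -16, -15/4, -4/3.
That gives 3 negative pivots.
H is negative definite, so the origin is a strict local maximum.

local maximum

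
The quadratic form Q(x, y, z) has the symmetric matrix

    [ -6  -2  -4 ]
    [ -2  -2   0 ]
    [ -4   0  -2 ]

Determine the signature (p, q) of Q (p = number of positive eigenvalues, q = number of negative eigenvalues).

Applying the same elementary operations to the rows and columns of A produces a congruent diagonal matrix with entries -6, -4/3, 2.
Counting signs: 1 positive, 2 negative.

(1, 2)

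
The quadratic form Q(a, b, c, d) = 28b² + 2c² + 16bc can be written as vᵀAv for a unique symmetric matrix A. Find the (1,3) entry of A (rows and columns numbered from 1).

The coefficient of a·c in Q is 0. For a symmetric A this equals A[1,3] + A[3,1] = 2·A[1,3].
So A[1,3] = 0/2 = 0.

0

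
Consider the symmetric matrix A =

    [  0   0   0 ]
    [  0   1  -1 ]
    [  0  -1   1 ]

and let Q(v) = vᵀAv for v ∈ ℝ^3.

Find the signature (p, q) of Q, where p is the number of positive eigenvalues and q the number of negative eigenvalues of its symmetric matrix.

Symmetric row and column elimination reduces A to a congruent diagonal form with pivots 0, 1, 0.
So there are 1 positive, 2 zero pivots.

(1, 0)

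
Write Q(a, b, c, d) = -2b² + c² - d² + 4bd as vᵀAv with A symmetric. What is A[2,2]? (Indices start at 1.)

-2

The coefficient of b² in Q is -2, and that is exactly A[2,2].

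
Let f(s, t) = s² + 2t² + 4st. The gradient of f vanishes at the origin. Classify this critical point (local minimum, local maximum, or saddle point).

The Hessian at the origin is H = [[2, 4], [4, 4]].
det H = 2·4 − (4)² = -8 < 0, so H is indefinite.
Therefore the origin is a saddle point.

saddle point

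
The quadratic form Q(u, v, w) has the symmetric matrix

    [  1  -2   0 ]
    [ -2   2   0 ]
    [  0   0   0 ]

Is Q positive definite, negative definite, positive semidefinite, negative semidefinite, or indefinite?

indefinite

Symmetric row and column elimination reduces A to a congruent diagonal form with pivots 1, -2, 0.
Counting signs: 1 positive, 1 negative, 1 zero.
Hence Q is indefinite.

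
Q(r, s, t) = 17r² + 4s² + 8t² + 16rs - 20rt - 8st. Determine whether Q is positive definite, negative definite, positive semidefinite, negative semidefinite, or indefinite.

positive semidefinite

Write A = [[17, 8, -10], [8, 4, -4], [-10, -4, 8]].
Congruent diagonalization of A (simultaneous row and column reduction) yields pivots 17, 4/17, 0.
So there are 2 positive, 1 zero pivots.
Hence Q is positive semidefinite.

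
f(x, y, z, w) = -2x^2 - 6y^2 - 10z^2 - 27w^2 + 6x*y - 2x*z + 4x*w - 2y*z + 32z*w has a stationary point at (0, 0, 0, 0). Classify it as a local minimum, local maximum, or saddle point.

The Hessian at the origin is H = [[-4, 6, -2, 4], [6, -12, -2, 0], [-2, -2, -20, 32], [4, 0, 32, -54]].
Row-reducing H symmetrically gives the diagonal entries -4, -3, -32/3, -1/2.
That gives 4 negative pivots.
H is negative definite, so the origin is a strict local maximum.

local maximum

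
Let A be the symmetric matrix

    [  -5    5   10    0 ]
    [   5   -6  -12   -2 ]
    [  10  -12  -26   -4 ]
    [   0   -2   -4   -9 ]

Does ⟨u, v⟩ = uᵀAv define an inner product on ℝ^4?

no

Symmetric row and column elimination reduces A to a congruent diagonal form with pivots -5, -1, -2, -5.
Counting signs: 4 negative.
Hence Q is negative definite.
⟨·,·⟩ is an inner product exactly when A is positive definite.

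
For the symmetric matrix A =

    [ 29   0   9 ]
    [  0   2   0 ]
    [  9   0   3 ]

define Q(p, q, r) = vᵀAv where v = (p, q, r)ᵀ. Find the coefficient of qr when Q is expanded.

0

The coefficient of qr is A[2,3] + A[3,2] = 2·0 = 0.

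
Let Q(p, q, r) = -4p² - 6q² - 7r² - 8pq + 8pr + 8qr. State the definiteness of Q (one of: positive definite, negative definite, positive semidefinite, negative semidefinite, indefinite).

The symmetric matrix is A = [[-4, -4, 4], [-4, -6, 4], [4, 4, -7]].
Applying the same elementary operations to the rows and columns of A produces a congruent diagonal matrix with entries -4, -2, -3.
Counting signs: 3 negative.
Hence Q is negative definite.

negative definite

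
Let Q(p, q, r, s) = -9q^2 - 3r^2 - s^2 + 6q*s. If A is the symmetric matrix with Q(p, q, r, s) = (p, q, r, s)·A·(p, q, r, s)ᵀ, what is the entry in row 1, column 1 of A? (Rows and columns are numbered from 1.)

The coefficient of p^2 in Q is 0, and that is exactly A[1,1].

0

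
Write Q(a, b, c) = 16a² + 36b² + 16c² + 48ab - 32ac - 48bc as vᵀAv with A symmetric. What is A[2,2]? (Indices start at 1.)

The coefficient of b² in Q is 36, and that is exactly A[2,2].

36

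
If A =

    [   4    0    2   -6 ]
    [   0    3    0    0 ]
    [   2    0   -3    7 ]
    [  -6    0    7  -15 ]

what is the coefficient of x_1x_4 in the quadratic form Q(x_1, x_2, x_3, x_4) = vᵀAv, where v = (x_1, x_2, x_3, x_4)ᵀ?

The coefficient of x_1x_4 is A[1,4] + A[4,1] = 2·(-6) = -12.

-12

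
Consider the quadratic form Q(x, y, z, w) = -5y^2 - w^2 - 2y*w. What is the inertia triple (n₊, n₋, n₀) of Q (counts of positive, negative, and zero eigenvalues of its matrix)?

(0, 2, 2)

The symmetric matrix is A = [[0, 0, 0, 0], [0, -5, 0, -1], [0, 0, 0, 0], [0, -1, 0, -1]].
Applying the same elementary operations to the rows and columns of A produces a congruent diagonal matrix with entries 0, -5, 0, -4/5.
So there are 2 negative, 2 zero pivots.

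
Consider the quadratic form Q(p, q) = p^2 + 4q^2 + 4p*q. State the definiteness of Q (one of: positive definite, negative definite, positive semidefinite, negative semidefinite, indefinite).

The symmetric matrix of Q is [[1, 2], [2, 4]].
For the 2×2 matrix [[1, 2], [2, 4]]: det = 1·4 − (2)² = 0, trace = 5.
det = 0 so one eigenvalue is zero; the form is semidefinite with the sign of the trace.

positive semidefinite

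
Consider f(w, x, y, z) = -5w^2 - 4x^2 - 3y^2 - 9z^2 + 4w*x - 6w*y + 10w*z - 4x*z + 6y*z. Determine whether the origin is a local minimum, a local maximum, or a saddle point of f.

The Hessian at the origin is H = [[-10, 4, -6, 10], [4, -8, 0, -4], [-6, 0, -6, 6], [10, -4, 6, -18]].
Congruent diagonalization of H (simultaneous row and column reduction) yields pivots -10, -32/5, -3/2, -8.
Counting signs: 4 negative.
H is negative definite, so the origin is a strict local maximum.

local maximum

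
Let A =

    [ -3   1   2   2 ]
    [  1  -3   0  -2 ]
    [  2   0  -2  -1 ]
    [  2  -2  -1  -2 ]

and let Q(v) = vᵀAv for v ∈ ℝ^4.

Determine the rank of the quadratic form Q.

Congruent diagonalization of A (simultaneous row and column reduction) yields pivots -3, -8/3, -1/2, 0.
Counting signs: 3 negative, 1 zero.
The rank is the number of nonzero pivots: 3.

3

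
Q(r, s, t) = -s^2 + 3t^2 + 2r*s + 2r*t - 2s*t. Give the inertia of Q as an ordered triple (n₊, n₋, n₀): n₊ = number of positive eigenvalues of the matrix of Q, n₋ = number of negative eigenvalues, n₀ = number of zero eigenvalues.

(2, 1, 0)

The symmetric matrix is A = [[0, 1, 1], [1, -1, -1], [1, -1, 3]].
By Sylvester's law of inertia any congruent diagonalization of A has 2 positive, 1 negative and 0 zero entries.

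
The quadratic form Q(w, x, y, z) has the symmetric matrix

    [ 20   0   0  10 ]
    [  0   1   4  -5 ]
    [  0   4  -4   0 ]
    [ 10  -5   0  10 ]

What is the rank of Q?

Applying the same elementary operations to the rows and columns of A produces a congruent diagonal matrix with entries 20, 1, -20, 0.
So there are 2 positive, 1 negative, 1 zero pivots.
The rank is the number of nonzero pivots: 3.

3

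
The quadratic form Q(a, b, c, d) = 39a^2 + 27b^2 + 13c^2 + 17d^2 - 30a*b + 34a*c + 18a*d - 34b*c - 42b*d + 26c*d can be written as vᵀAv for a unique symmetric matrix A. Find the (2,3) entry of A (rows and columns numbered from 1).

The coefficient of b·c in Q is -34. For a symmetric A this equals A[2,3] + A[3,2] = 2·A[2,3].
So A[2,3] = -34/2 = -17.

-17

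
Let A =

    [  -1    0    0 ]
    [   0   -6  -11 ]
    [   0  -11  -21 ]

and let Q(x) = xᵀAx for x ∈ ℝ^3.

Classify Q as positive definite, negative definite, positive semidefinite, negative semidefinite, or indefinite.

Leading principal minors: Δ_1 = -1, Δ_2 = 6, Δ_3 = -5.
The signs alternate starting with Δ_1 < 0, so by Sylvester's criterion Q is negative definite.

negative definite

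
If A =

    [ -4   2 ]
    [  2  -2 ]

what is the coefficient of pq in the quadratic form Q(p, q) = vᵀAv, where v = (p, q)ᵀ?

The coefficient of pq is A[1,2] + A[2,1] = 2·2 = 4.

4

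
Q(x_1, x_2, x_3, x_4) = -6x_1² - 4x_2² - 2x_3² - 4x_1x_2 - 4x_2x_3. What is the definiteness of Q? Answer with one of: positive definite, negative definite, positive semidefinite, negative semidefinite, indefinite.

Write A = [[-6, -2, 0, 0], [-2, -4, -2, 0], [0, -2, -2, 0], [0, 0, 0, 0]].
Symmetric row and column elimination reduces A to a congruent diagonal form with pivots -6, -10/3, -4/5, 0.
So there are 3 negative, 1 zero pivots.
Hence Q is negative semidefinite.

negative semidefinite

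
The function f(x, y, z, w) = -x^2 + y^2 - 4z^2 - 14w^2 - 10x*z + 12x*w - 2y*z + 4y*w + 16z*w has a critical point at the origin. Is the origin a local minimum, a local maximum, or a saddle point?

saddle point

The Hessian at the origin is H = [[-2, 0, -10, 12], [0, 2, -2, 4], [-10, -2, -8, 16], [12, 4, 16, -28]].
Congruent diagonalization of H (simultaneous row and column reduction) yields pivots -2, 2, 40, -4.
Counting signs: 2 positive, 2 negative.
H is indefinite, so the origin is a saddle point.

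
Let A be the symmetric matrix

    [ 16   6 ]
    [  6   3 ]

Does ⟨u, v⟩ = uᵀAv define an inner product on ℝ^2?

yes

For the 2×2 matrix [[16, 6], [6, 3]]: det = 16·3 − (6)² = 12, trace = 19.
det > 0 so both eigenvalues share the sign of the trace; trace = 19 > 0 ⇒ both positive.
⟨·,·⟩ is an inner product exactly when A is positive definite.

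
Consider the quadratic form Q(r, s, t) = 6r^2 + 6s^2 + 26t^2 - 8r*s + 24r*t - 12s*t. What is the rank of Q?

3

Write A = [[6, -4, 12], [-4, 6, -6], [12, -6, 26]].
Row-reducing A symmetrically gives the diagonal entries 6, 10/3, 4/5.
That gives 3 positive pivots.
The rank is the number of nonzero pivots: 3.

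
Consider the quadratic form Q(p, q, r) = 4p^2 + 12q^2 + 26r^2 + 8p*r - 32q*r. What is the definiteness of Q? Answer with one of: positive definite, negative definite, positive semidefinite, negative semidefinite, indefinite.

positive definite

The symmetric matrix of Q is A = [[4, 0, 4], [0, 12, -16], [4, -16, 26]].
Leading principal minors: Δ_1 = 4, Δ_2 = 48, Δ_3 = 32.
All leading principal minors are positive, so by Sylvester's criterion Q is positive definite.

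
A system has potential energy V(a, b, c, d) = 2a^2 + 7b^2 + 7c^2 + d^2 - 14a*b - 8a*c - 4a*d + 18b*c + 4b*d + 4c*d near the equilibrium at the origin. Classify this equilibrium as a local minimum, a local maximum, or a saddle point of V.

The Hessian at the origin is H = [[4, -14, -8, -4], [-14, 14, 18, 4], [-8, 18, 14, 4], [-4, 4, 4, 2]].
Row-reducing H symmetrically gives the diagonal entries 4, -35, 6/7, -2/3.
That gives 2 positive, 2 negative pivots.
H is indefinite, so the origin is a saddle point.

saddle point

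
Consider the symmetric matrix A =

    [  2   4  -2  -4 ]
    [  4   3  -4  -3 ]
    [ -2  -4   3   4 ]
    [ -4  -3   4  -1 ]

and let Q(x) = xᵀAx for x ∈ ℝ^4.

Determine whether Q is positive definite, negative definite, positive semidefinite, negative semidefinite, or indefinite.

Symmetric row and column elimination reduces A to a congruent diagonal form with pivots 2, -5, 1, -4.
Counting signs: 2 positive, 2 negative.
Hence Q is indefinite.

indefinite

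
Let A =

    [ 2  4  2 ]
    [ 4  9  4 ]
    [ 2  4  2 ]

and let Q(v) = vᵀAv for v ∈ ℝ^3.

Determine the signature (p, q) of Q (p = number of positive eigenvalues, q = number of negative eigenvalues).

Symmetric row and column elimination reduces A to a congruent diagonal form with pivots 2, 1, 0.
That gives 2 positive, 1 zero pivots.

(2, 0)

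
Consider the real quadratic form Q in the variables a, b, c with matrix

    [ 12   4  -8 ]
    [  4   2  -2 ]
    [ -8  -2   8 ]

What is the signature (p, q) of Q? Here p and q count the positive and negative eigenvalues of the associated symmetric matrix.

(3, 0)

Applying the same elementary operations to the rows and columns of A produces a congruent diagonal matrix with entries 12, 2/3, 2.
So there are 3 positive pivots.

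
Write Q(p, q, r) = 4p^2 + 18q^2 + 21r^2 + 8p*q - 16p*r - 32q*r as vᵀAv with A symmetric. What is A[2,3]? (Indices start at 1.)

-16

The coefficient of q·r in Q is -32. For a symmetric A this equals A[2,3] + A[3,2] = 2·A[2,3].
So A[2,3] = -32/2 = -16.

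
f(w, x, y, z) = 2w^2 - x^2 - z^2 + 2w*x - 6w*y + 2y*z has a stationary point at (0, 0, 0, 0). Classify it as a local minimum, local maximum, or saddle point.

saddle point

The Hessian at the origin is H = [[4, 2, -6, 0], [2, -2, 0, 0], [-6, 0, 0, 2], [0, 0, 2, -2]].
Applying the same elementary operations to the rows and columns of H produces a congruent diagonal matrix with entries 4, -3, -6, -4/3.
Counting signs: 1 positive, 3 negative.
H is indefinite, so the origin is a saddle point.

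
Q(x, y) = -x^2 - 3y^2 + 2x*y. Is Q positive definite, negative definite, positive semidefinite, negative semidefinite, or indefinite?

The symmetric matrix of Q is A = [[-1, 1], [1, -3]].
Leading principal minors: Δ_1 = -1, Δ_2 = 2.
The signs alternate starting with Δ_1 < 0, so by Sylvester's criterion Q is negative definite.

negative definite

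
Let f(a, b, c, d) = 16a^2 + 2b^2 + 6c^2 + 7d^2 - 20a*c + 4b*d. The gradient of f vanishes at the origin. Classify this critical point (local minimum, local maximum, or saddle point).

saddle point

The Hessian at the origin is H = [[32, 0, -20, 0], [0, 4, 0, 4], [-20, 0, 12, 0], [0, 4, 0, 14]].
An LDLᵀ factorisation of H has diagonal entries 32, 4, -1/2, 10.
That gives 3 positive, 1 negative pivots.
H is indefinite, so the origin is a saddle point.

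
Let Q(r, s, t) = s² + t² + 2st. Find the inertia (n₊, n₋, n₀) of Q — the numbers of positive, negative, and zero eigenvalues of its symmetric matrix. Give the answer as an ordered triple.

The symmetric matrix is A = [[0, 0, 0], [0, 1, 1], [0, 1, 1]].
Congruent diagonalization of A (simultaneous row and column reduction) yields pivots 0, 1, 0.
So there are 1 positive, 2 zero pivots.

(1, 0, 2)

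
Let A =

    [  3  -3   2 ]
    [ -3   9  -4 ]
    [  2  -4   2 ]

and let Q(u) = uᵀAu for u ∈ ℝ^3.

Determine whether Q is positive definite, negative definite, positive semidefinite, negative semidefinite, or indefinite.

Congruent diagonalization of A (simultaneous row and column reduction) yields pivots 3, 6, 0.
Counting signs: 2 positive, 1 zero.
Hence Q is positive semidefinite.

positive semidefinite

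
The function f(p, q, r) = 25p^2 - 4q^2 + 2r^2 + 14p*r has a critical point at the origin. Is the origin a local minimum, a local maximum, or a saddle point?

The Hessian at the origin is H = [[50, 0, 14], [0, -8, 0], [14, 0, 4]].
An LDLᵀ factorisation of H has diagonal entries 50, -8, 2/25.
So there are 2 positive, 1 negative pivots.
H is indefinite, so the origin is a saddle point.

saddle point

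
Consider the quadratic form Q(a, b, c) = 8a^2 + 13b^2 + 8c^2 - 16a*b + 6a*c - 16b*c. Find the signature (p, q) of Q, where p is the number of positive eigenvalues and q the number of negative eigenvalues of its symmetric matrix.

The symmetric matrix is A = [[8, -8, 3], [-8, 13, -8], [3, -8, 8]].
Congruent diagonalization of A (simultaneous row and column reduction) yields pivots 8, 5, 15/8.
Counting signs: 3 positive.

(3, 0)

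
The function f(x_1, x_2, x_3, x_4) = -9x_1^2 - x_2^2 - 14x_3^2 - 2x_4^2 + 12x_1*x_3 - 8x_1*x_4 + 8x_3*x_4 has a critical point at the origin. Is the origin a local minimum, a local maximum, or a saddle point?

local maximum

The Hessian at the origin is H = [[-18, 0, 12, -8], [0, -2, 0, 0], [12, 0, -28, 8], [-8, 0, 8, -4]].
Congruent diagonalization of H (simultaneous row and column reduction) yields pivots -18, -2, -20, -4/45.
So there are 4 negative pivots.
H is negative definite, so the origin is a strict local maximum.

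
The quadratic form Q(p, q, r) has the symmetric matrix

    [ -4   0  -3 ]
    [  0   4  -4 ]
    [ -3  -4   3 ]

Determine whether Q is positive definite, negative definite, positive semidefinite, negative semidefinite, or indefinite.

Applying the same elementary operations to the rows and columns of A produces a congruent diagonal matrix with entries -4, 4, 5/4.
Counting signs: 2 positive, 1 negative.
Hence Q is indefinite.

indefinite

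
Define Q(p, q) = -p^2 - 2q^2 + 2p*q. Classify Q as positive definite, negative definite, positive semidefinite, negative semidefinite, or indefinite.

The symmetric matrix is A = [[-1, 1], [1, -2]].
Congruent diagonalization of A (simultaneous row and column reduction) yields pivots -1, -1.
So there are 2 negative pivots.
Hence Q is negative definite.

negative definite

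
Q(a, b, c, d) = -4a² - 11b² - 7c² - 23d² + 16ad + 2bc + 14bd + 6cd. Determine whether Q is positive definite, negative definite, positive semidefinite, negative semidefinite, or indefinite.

negative definite

The symmetric matrix is A = [[-4, 0, 0, 8], [0, -11, 1, 7], [0, 1, -7, 3], [8, 7, 3, -23]].
Symmetric row and column elimination reduces A to a congruent diagonal form with pivots -4, -11, -76/11, -12/19.
Counting signs: 4 negative.
Hence Q is negative definite.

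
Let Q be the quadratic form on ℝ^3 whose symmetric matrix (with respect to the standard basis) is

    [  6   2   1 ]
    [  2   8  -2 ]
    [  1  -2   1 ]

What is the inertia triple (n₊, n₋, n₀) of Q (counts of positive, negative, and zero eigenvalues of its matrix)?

(3, 0, 0)

Congruent diagonalization of A (simultaneous row and column reduction) yields pivots 6, 22/3, 1/11.
Counting signs: 3 positive.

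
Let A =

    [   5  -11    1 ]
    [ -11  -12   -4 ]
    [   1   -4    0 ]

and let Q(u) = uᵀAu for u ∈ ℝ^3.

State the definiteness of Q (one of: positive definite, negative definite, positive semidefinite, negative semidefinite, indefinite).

Symmetric row and column elimination reduces A to a congruent diagonal form with pivots 5, -181/5, -20/181.
So there are 1 positive, 2 negative pivots.
Hence Q is indefinite.

indefinite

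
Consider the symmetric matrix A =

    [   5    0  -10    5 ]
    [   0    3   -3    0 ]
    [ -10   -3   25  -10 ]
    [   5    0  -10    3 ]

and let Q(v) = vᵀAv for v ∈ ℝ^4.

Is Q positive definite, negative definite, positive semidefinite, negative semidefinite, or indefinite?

Symmetric row and column elimination reduces A to a congruent diagonal form with pivots 5, 3, 2, -2.
So there are 3 positive, 1 negative pivots.
Hence Q is indefinite.

indefinite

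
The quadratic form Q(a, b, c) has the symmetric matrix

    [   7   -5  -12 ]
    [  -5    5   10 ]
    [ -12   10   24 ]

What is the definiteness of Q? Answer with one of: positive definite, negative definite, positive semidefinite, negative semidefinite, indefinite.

An LDLᵀ factorisation of A has diagonal entries 7, 10/7, 2.
Counting signs: 3 positive.
Hence Q is positive definite.

positive definite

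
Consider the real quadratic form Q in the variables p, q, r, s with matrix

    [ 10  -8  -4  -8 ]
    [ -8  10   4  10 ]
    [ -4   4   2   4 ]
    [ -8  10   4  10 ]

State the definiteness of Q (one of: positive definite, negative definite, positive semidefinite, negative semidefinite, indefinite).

Symmetric row and column elimination reduces A to a congruent diagonal form with pivots 10, 18/5, 2/9, 0.
Counting signs: 3 positive, 1 zero.
Hence Q is positive semidefinite.

positive semidefinite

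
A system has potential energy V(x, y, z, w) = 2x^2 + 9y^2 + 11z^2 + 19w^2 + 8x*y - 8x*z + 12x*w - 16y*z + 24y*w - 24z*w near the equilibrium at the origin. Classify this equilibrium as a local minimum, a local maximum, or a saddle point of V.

The Hessian at the origin is H = [[4, 8, -8, 12], [8, 18, -16, 24], [-8, -16, 22, -24], [12, 24, -24, 38]].
Row-reducing H symmetrically gives the diagonal entries 4, 2, 6, 2.
That gives 4 positive pivots.
H is positive definite, so the origin is a strict local minimum.

local minimum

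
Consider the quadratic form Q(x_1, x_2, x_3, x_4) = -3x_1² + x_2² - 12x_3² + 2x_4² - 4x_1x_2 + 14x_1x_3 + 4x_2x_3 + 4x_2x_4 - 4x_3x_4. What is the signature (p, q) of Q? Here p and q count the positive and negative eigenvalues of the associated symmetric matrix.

The symmetric matrix is A = [[-3, -2, 7, 0], [-2, 1, 2, 2], [7, 2, -12, -2], [0, 2, -2, 2]].
Applying the same elementary operations to the rows and columns of A produces a congruent diagonal matrix with entries -3, 7/3, 9/7, 2/9.
Counting signs: 3 positive, 1 negative.

(3, 1)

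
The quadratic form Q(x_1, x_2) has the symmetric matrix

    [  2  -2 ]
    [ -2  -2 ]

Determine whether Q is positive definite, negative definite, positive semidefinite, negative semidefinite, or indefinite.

indefinite

Applying the same elementary operations to the rows and columns of A produces a congruent diagonal matrix with entries 2, -4.
Counting signs: 1 positive, 1 negative.
Hence Q is indefinite.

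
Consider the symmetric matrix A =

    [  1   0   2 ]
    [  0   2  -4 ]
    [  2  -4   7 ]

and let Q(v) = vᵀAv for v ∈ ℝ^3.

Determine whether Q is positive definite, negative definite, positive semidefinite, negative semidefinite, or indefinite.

indefinite

Congruent diagonalization of A (simultaneous row and column reduction) yields pivots 1, 2, -5.
So there are 2 positive, 1 negative pivots.
Hence Q is indefinite.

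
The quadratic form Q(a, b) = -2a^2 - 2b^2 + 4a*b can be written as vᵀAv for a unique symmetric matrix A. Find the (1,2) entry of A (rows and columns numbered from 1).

The coefficient of a·b in Q is 4. For a symmetric A this equals A[1,2] + A[2,1] = 2·A[1,2].
So A[1,2] = 4/2 = 2.

2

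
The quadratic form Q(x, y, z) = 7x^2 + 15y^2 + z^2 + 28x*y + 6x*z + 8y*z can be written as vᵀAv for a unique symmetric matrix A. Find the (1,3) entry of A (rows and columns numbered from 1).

The coefficient of x·z in Q is 6. For a symmetric A this equals A[1,3] + A[3,1] = 2·A[1,3].
So A[1,3] = 6/2 = 3.

3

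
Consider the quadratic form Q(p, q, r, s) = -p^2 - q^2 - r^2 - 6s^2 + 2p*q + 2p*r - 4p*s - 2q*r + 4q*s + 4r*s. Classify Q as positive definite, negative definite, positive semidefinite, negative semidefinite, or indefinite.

The symmetric matrix is A = [[-1, 1, 1, -2], [1, -1, -1, 2], [1, -1, -1, 2], [-2, 2, 2, -6]].
Congruent diagonalization of A (simultaneous row and column reduction) yields pivots -1, 0, 0, -2.
That gives 2 negative, 2 zero pivots.
Hence Q is negative semidefinite.

negative semidefinite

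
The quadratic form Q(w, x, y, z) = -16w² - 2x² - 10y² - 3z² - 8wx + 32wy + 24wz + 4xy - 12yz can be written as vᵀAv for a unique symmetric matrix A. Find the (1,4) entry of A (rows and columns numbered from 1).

12

The coefficient of w·z in Q is 24. For a symmetric A this equals A[1,4] + A[4,1] = 2·A[1,4].
So A[1,4] = 24/2 = 12.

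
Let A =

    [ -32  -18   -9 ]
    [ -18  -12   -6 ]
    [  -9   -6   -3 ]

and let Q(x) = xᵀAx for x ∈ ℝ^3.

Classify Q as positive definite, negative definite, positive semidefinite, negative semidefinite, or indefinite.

Symmetric row and column elimination reduces A to a congruent diagonal form with pivots -32, -15/8, 0.
That gives 2 negative, 1 zero pivots.
Hence Q is negative semidefinite.

negative semidefinite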